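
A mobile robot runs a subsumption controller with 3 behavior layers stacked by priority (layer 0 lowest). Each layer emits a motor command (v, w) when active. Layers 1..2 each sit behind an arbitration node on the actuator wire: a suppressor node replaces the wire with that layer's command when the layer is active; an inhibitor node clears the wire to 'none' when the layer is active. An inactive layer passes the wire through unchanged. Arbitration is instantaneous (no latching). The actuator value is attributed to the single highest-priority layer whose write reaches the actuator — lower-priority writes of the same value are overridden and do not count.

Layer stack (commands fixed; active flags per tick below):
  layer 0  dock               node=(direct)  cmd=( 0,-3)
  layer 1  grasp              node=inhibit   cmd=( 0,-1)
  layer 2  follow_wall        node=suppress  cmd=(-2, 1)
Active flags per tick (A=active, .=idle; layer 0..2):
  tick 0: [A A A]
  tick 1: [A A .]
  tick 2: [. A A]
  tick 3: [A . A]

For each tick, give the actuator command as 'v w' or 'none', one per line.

-2 1
none
-2 1
-2 1

tick 0:
  L0 dock: active, feeds wire = (0, -3)
  L1 grasp: active, inhibitor → wire = none
  L2 follow_wall: active, suppressor → wire = (-2, 1)
  actuator = (-2, 1)
tick 1:
  L0 dock: active, feeds wire = (0, -3)
  L1 grasp: active, inhibitor → wire = none
  L2 follow_wall: idle → wire stays none
  actuator = none
tick 2:
  L0 dock: idle → wire = none
  L1 grasp: active, inhibitor → wire = none
  L2 follow_wall: active, suppressor → wire = (-2, 1)
  actuator = (-2, 1)
tick 3:
  L0 dock: active, feeds wire = (0, -3)
  L1 grasp: idle → wire stays (0, -3)
  L2 follow_wall: active, suppressor → wire = (-2, 1)
  actuator = (-2, 1)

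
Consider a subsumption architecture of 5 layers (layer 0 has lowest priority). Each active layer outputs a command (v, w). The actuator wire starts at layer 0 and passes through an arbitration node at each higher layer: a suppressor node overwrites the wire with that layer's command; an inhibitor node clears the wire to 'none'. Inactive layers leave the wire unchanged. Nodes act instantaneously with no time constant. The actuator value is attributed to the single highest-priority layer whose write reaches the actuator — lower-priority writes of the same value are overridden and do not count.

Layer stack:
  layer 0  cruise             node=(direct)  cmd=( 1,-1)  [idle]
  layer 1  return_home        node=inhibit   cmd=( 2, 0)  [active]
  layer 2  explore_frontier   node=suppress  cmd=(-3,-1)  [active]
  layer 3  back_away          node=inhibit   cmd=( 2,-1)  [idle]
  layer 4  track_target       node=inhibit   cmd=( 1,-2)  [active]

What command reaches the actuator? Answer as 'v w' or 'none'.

L0 cruise: idle → wire = none
L1 return_home: active, inhibitor → wire = none
L2 explore_frontier: active, suppressor → wire = (-3, -1)
L3 back_away: idle → wire stays (-3, -1)
L4 track_target: active, inhibitor → wire = none
actuator = none

none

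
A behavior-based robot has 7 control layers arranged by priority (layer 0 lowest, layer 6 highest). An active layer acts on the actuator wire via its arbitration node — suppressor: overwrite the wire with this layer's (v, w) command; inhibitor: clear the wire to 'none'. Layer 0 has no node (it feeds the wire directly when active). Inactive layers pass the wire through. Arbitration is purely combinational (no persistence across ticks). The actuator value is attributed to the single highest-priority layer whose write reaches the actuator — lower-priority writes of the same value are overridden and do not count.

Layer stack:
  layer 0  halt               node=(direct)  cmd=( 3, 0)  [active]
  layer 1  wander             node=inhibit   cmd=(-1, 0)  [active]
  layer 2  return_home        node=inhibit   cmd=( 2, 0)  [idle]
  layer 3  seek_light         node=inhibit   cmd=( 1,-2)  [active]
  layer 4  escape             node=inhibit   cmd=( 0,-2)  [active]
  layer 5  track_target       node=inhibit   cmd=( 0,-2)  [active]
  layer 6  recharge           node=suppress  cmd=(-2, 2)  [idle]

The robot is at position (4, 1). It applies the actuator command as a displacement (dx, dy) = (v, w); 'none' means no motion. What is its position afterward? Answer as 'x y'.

L0 halt: active, feeds wire = (3, 0)
L1 wander: active, inhibitor → wire = none
L2 return_home: idle → wire stays none
L3 seek_light: active, inhibitor → wire = none
L4 escape: active, inhibitor → wire = none
L5 track_target: active, inhibitor → wire = none
L6 recharge: idle → wire stays none
actuator = none
position: (4, 1) + none = (4, 1)

4 1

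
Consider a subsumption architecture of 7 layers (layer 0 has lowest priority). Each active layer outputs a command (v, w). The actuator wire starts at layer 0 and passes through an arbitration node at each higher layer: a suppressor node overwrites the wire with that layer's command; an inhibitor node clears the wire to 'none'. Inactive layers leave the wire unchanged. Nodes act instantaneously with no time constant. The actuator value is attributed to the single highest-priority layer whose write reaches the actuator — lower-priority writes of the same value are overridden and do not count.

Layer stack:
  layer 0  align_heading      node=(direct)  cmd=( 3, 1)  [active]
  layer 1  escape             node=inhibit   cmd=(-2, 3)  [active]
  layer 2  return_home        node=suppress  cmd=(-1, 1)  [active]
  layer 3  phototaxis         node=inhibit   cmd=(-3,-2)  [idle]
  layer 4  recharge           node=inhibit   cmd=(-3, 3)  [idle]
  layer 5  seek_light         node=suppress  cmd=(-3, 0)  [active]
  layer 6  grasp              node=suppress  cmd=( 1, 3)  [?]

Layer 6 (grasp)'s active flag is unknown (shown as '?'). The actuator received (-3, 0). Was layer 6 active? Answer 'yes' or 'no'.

no

If layer 6 is active=yes:
  actuator would be (1, 3)
If layer 6 is active=no:
  actuator would be (-3, 0)
Observed (-3, 0), so layer 6 was idle.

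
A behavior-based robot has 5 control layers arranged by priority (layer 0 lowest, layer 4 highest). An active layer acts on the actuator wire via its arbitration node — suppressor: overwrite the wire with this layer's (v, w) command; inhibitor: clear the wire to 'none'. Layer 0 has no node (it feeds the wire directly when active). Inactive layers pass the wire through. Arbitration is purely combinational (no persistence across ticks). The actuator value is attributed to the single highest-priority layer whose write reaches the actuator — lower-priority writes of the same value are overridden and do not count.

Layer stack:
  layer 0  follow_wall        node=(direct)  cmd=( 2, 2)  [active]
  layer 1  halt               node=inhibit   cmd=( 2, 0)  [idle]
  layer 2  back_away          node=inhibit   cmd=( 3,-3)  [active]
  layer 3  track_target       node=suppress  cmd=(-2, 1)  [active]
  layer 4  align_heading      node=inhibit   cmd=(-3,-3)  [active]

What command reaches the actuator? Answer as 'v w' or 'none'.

none

[0] follow_wall on; wire := (2, 2)
[1] halt off; pass (2, 2)
[2] back_away on (inhibit); wire := none
[3] track_target on (suppress); wire := (-2, 1)
[4] align_heading on (inhibit); wire := none
output none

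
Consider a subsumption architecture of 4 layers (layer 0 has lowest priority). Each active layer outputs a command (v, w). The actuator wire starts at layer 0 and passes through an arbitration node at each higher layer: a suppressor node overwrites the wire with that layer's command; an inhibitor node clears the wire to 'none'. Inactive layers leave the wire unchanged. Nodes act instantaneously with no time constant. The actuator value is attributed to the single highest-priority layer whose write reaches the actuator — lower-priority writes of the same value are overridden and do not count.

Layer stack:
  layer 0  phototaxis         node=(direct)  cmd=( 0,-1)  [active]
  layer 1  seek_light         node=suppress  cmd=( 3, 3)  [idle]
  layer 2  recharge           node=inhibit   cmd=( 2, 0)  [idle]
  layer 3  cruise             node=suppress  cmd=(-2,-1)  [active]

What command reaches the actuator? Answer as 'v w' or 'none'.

[0] phototaxis on; wire := (0, -1)
[1] seek_light off; pass (0, -1)
[2] recharge off; pass (0, -1)
[3] cruise on (suppress); wire := (-2, -1)
output (-2, -1)

-2 -1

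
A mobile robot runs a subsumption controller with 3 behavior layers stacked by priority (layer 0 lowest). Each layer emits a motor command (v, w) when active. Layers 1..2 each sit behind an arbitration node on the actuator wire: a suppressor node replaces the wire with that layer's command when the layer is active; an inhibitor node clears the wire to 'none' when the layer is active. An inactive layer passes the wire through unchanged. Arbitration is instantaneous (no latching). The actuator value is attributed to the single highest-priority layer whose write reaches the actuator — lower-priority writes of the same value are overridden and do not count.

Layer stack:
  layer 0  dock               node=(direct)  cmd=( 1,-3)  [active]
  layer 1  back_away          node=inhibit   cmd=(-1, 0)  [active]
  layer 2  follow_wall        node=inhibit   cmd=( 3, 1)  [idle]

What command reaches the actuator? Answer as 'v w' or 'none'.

L0 dock: active, feeds wire = (1, -3)
L1 back_away: active, inhibitor → wire = none
L2 follow_wall: idle → wire stays none
actuator = none

none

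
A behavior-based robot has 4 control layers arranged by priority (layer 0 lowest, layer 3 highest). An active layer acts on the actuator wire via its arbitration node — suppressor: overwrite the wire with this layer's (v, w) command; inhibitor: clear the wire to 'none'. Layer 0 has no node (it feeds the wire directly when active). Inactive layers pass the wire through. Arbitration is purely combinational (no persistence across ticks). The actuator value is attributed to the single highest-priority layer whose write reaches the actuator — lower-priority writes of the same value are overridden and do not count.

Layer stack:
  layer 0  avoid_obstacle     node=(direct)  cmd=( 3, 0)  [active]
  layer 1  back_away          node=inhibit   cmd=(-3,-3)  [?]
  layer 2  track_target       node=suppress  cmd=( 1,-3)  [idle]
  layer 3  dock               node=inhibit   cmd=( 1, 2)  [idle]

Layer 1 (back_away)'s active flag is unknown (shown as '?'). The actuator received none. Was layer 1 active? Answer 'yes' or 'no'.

If layer 1 is active=yes:
  actuator would be none
If layer 1 is active=no:
  actuator would be (3, 0)
Observed none, so layer 1 was active.

yes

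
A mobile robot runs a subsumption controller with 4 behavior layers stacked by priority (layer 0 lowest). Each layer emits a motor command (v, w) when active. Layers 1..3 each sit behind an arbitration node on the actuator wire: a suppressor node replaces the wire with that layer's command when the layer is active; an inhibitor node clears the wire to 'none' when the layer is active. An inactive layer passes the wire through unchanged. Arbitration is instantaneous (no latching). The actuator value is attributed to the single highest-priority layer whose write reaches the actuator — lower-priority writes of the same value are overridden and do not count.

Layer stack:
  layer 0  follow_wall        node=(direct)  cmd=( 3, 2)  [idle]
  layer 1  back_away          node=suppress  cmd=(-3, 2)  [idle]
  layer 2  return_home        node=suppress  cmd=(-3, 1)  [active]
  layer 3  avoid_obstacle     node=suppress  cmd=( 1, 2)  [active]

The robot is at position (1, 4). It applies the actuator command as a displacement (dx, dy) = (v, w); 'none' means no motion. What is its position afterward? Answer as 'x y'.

L0 follow_wall: idle → wire = none
L1 back_away: idle → wire stays none
L2 return_home: active, suppressor → wire = (-3, 1)
L3 avoid_obstacle: active, suppressor → wire = (1, 2)
actuator = (1, 2)
position: (1, 4) + (1, 2) = (2, 6)

2 6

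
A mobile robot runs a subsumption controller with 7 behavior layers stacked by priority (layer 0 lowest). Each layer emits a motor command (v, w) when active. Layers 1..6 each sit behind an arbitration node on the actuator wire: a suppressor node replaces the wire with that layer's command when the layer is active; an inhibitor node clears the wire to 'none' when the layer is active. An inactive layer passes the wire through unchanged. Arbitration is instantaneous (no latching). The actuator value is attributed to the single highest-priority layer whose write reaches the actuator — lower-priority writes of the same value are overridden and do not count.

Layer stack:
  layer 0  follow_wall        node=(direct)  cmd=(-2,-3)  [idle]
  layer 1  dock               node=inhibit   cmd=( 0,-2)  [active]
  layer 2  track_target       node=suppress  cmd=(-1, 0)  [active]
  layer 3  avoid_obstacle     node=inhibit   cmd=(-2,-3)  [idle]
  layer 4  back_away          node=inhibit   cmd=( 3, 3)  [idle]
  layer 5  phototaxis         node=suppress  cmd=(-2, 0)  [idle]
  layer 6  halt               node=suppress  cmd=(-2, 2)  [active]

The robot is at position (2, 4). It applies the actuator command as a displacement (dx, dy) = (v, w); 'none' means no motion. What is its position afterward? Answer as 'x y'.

layer 0 (follow_wall) idle — none
layer 1 (dock) active — inhibits: none
layer 2 (track_target) active — suppresses: (-1, 0)
layer 3 (avoid_obstacle) idle — unchanged: (-1, 0)
layer 4 (back_away) idle — unchanged: (-1, 0)
layer 5 (phototaxis) idle — unchanged: (-1, 0)
layer 6 (halt) active — suppresses: (-2, 2)
→ actuator (-2, 2)
position: (2, 4) + (-2, 2) = (0, 6)

0 6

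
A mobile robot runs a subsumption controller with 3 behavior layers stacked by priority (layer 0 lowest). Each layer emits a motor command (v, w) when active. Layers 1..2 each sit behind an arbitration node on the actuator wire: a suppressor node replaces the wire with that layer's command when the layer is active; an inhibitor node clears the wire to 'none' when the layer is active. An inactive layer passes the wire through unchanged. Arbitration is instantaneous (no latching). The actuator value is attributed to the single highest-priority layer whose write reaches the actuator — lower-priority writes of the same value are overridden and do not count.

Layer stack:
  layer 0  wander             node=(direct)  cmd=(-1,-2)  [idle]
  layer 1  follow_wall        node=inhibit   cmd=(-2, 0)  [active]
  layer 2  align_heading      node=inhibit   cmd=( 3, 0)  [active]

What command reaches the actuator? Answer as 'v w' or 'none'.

L0 wander: idle → wire = none
L1 follow_wall: active, inhibitor → wire = none
L2 align_heading: active, inhibitor → wire = none
actuator = none

none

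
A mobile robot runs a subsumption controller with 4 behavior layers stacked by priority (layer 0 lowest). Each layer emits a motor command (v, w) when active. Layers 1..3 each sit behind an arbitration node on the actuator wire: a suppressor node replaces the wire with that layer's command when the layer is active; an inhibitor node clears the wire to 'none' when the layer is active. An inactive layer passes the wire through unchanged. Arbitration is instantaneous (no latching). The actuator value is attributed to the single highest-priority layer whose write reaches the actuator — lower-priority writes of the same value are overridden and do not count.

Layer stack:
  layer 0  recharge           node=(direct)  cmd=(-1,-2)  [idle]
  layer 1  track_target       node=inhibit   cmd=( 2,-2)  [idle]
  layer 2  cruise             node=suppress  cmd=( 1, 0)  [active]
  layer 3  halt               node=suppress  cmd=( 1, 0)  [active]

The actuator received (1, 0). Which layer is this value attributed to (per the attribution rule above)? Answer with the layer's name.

halt

[0] recharge off; wire := none
[1] track_target off; pass none
[2] cruise on (suppress); wire := (1, 0)
[3] halt on (suppress); wire := (1, 0)
output (1, 0)
last writer: layer 3 = halt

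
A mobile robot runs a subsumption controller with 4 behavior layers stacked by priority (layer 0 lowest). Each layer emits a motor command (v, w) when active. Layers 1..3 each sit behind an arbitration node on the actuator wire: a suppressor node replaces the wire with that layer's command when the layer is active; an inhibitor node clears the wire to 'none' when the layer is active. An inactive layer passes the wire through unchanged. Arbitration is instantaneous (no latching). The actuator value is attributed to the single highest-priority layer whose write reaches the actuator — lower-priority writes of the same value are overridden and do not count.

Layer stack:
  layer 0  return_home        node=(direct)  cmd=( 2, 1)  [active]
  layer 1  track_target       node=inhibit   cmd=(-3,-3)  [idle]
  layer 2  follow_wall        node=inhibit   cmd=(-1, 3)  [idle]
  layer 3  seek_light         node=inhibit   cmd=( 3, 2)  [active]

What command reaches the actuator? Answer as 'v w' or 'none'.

none

L0 return_home: active, feeds wire = (2, 1)
L1 track_target: idle → wire stays (2, 1)
L2 follow_wall: idle → wire stays (2, 1)
L3 seek_light: active, inhibitor → wire = none
actuator = none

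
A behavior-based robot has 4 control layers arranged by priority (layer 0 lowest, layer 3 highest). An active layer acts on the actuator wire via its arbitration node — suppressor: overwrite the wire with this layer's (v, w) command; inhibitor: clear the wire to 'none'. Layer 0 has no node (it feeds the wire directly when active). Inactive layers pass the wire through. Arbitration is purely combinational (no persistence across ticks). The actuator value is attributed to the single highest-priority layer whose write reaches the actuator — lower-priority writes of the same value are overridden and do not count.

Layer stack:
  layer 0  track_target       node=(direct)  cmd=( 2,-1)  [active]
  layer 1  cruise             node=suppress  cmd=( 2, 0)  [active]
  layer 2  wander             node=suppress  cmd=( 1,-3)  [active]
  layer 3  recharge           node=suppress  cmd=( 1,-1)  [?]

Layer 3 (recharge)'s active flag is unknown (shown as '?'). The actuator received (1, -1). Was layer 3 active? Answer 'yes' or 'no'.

yes

If layer 3 is active=yes:
  actuator would be (1, -1)
If layer 3 is active=no:
  actuator would be (1, -3)
Observed (1, -1), so layer 3 was active.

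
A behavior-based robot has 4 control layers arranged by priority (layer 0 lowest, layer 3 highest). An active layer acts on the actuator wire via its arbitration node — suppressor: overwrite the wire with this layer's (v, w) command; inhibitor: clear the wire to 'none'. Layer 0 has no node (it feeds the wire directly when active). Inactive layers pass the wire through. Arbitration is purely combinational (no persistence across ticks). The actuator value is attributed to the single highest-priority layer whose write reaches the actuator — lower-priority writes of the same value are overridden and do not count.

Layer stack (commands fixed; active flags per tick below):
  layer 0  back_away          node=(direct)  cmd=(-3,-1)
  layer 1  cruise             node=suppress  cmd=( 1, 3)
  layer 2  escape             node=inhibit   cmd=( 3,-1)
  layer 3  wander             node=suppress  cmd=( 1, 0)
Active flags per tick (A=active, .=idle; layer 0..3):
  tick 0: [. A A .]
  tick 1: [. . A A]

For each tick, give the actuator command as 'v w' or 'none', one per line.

none
1 0

tick 0:
  layer 0 (back_away) idle — none
  layer 1 (cruise) active — suppresses: (1, 3)
  layer 2 (escape) active — inhibits: none
  layer 3 (wander) idle — unchanged: none
  → actuator none
tick 1:
  layer 0 (back_away) idle — none
  layer 1 (cruise) idle — unchanged: none
  layer 2 (escape) active — inhibits: none
  layer 3 (wander) active — suppresses: (1, 0)
  → actuator (1, 0)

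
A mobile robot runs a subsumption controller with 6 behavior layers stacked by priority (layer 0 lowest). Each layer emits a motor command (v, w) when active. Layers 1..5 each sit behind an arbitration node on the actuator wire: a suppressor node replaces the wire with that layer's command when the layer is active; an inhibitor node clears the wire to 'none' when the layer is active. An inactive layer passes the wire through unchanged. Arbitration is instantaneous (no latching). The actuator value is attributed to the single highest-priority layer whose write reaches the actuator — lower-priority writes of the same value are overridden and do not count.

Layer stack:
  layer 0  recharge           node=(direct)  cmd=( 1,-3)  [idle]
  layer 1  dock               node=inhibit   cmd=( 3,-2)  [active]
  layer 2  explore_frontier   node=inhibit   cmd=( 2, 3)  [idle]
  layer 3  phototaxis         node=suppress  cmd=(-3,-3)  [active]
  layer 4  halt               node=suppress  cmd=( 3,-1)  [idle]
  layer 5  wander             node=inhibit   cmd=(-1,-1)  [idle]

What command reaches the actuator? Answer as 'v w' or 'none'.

layer 0 (recharge) idle — none
layer 1 (dock) active — inhibits: none
layer 2 (explore_frontier) idle — unchanged: none
layer 3 (phototaxis) active — suppresses: (-3, -3)
layer 4 (halt) idle — unchanged: (-3, -3)
layer 5 (wander) idle — unchanged: (-3, -3)
→ actuator (-3, -3)

-3 -3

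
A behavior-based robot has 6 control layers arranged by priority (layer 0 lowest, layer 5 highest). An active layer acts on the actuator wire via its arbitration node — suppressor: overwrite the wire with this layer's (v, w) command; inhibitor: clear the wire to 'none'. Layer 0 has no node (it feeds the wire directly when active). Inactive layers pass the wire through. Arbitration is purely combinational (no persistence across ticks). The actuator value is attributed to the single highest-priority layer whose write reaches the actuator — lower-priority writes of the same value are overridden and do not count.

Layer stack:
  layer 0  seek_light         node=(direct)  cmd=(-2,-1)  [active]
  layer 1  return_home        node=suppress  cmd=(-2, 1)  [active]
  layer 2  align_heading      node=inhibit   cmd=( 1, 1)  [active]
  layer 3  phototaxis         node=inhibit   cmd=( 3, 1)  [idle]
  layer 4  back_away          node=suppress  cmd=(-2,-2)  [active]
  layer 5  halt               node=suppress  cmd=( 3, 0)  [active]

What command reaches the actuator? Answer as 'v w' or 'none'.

L0 seek_light: active, feeds wire = (-2, -1)
L1 return_home: active, suppressor → wire = (-2, 1)
L2 align_heading: active, inhibitor → wire = none
L3 phototaxis: idle → wire stays none
L4 back_away: active, suppressor → wire = (-2, -2)
L5 halt: active, suppressor → wire = (3, 0)
actuator = (3, 0)

3 0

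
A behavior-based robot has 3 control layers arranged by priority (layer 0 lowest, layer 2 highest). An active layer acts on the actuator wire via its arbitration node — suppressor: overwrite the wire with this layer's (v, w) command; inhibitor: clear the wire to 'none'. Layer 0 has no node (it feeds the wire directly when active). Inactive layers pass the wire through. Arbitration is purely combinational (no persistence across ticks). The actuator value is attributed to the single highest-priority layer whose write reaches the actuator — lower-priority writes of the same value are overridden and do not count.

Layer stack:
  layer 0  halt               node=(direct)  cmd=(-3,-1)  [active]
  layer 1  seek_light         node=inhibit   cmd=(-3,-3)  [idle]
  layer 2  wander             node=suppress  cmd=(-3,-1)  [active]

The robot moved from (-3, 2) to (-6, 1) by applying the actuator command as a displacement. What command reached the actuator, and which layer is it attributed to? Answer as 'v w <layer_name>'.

-3 -1 wander

displacement = (-6, 1) − (-3, 2) = (-3, -1)
L0 halt: active, feeds wire = (-3, -1)
L1 seek_light: idle → wire stays (-3, -1)
L2 wander: active, suppressor → wire = (-3, -1)
actuator = (-3, -1) — from layer 2 (wander)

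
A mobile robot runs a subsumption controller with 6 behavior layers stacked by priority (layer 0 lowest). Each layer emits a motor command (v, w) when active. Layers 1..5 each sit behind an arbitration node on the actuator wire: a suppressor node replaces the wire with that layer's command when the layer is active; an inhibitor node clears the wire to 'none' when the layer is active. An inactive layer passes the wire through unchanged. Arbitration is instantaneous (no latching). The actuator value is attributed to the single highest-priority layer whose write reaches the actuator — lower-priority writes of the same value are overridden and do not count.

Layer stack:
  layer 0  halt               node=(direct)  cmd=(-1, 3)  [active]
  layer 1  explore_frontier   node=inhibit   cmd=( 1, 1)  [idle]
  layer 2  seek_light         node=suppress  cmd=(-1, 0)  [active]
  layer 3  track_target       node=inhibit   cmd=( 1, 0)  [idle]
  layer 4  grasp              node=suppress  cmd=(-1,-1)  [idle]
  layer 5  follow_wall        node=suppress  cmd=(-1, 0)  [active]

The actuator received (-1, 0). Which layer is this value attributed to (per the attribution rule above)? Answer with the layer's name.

follow_wall

layer 0 (halt) active — direct: (-1, 3)
layer 1 (explore_frontier) idle — unchanged: (-1, 3)
layer 2 (seek_light) active — suppresses: (-1, 0)
layer 3 (track_target) idle — unchanged: (-1, 0)
layer 4 (grasp) idle — unchanged: (-1, 0)
layer 5 (follow_wall) active — suppresses: (-1, 0)
→ actuator (-1, 0)
last writer: layer 5 = follow_wall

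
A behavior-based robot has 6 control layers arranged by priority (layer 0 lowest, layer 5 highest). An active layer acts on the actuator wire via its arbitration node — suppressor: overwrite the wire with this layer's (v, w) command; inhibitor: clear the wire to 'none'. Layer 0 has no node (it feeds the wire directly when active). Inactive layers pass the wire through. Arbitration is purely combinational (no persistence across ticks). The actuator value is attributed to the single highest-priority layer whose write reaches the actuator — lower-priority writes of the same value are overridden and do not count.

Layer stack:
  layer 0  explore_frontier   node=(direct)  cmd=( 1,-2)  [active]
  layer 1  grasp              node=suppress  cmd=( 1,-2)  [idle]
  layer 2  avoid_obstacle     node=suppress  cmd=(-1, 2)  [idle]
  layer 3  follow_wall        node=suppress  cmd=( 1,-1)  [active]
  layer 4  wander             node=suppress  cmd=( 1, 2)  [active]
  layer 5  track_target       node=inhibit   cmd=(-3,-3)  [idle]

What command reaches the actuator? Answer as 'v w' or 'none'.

1 2

layer 0 (explore_frontier) active — direct: (1, -2)
layer 1 (grasp) idle — unchanged: (1, -2)
layer 2 (avoid_obstacle) idle — unchanged: (1, -2)
layer 3 (follow_wall) active — suppresses: (1, -1)
layer 4 (wander) active — suppresses: (1, 2)
layer 5 (track_target) idle — unchanged: (1, 2)
→ actuator (1, 2)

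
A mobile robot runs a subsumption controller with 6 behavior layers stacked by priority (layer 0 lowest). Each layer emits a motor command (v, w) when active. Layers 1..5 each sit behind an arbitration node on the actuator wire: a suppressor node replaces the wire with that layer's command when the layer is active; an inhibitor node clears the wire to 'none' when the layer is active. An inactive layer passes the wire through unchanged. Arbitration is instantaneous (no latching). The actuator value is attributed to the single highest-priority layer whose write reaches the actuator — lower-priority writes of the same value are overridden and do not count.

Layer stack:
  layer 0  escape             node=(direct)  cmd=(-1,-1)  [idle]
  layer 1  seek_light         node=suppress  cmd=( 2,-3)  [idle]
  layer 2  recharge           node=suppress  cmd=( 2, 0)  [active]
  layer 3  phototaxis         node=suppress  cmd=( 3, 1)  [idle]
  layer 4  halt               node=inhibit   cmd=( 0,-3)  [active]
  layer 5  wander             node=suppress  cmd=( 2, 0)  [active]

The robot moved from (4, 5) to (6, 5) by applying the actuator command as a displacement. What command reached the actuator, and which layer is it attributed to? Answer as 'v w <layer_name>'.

2 0 wander

displacement = (6, 5) − (4, 5) = (2, 0)
L0 escape: idle → wire = none
L1 seek_light: idle → wire stays none
L2 recharge: active, suppressor → wire = (2, 0)
L3 phototaxis: idle → wire stays (2, 0)
L4 halt: active, inhibitor → wire = none
L5 wander: active, suppressor → wire = (2, 0)
actuator = (2, 0) — from layer 5 (wander)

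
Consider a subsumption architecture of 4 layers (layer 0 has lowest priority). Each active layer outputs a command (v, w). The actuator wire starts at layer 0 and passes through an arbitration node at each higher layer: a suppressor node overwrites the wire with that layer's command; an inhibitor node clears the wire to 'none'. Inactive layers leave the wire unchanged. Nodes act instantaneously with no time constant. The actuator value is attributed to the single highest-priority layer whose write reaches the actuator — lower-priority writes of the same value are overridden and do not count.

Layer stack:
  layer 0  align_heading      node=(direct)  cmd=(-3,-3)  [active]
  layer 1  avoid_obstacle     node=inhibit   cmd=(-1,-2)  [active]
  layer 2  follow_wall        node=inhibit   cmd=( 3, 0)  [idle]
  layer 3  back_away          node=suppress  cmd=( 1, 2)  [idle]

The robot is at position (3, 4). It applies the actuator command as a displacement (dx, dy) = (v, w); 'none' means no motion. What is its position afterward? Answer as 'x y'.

L0 align_heading: active, feeds wire = (-3, -3)
L1 avoid_obstacle: active, inhibitor → wire = none
L2 follow_wall: idle → wire stays none
L3 back_away: idle → wire stays none
actuator = none
position: (3, 4) + none = (3, 4)

3 4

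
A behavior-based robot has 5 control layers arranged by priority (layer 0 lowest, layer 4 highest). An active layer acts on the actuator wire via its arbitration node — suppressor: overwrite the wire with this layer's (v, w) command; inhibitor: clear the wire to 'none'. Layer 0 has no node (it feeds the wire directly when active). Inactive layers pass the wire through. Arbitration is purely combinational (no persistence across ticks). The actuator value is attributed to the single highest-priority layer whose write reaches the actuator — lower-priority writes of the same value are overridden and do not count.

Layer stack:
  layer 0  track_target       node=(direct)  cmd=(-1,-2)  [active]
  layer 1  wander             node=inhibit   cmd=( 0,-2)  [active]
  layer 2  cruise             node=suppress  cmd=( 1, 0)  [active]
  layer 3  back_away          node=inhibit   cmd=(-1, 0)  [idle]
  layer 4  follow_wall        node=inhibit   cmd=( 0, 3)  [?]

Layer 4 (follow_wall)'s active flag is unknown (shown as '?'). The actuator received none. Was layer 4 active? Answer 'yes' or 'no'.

yes

If layer 4 is active=yes:
  actuator would be none
If layer 4 is active=no:
  actuator would be (1, 0)
Observed none, so layer 4 was active.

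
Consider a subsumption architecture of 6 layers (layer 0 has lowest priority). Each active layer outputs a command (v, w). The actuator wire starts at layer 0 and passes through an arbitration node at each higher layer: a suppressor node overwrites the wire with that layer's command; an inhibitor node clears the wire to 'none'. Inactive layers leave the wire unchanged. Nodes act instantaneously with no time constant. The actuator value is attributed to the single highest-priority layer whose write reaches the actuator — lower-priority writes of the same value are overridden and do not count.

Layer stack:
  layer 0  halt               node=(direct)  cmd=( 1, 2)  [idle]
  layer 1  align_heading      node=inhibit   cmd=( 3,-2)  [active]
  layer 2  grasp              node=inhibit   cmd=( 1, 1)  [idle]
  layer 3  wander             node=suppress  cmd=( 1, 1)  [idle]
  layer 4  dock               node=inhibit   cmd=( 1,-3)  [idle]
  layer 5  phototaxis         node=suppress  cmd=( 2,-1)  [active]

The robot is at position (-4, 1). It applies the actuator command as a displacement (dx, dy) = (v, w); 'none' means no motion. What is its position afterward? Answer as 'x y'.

-2 0

layer 0 (halt) idle — none
layer 1 (align_heading) active — inhibits: none
layer 2 (grasp) idle — unchanged: none
layer 3 (wander) idle — unchanged: none
layer 4 (dock) idle — unchanged: none
layer 5 (phototaxis) active — suppresses: (2, -1)
→ actuator (2, -1)
position: (-4, 1) + (2, -1) = (-2, 0)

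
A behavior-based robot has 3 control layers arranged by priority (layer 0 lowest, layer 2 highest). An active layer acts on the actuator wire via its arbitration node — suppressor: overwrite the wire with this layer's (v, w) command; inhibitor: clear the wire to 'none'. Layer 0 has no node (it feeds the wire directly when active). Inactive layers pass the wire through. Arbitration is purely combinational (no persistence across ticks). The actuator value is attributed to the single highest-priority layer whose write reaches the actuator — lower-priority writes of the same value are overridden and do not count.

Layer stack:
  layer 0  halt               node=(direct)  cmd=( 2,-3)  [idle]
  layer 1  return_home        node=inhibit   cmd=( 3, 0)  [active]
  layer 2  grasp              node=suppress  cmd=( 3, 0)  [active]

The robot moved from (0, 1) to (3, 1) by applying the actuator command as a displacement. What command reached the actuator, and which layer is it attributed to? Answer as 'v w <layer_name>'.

displacement = (3, 1) − (0, 1) = (3, 0)
layer 0 (halt) idle — none
layer 1 (return_home) active — inhibits: none
layer 2 (grasp) active — suppresses: (3, 0)
→ actuator (3, 0) — from layer 2 (grasp)

3 0 grasp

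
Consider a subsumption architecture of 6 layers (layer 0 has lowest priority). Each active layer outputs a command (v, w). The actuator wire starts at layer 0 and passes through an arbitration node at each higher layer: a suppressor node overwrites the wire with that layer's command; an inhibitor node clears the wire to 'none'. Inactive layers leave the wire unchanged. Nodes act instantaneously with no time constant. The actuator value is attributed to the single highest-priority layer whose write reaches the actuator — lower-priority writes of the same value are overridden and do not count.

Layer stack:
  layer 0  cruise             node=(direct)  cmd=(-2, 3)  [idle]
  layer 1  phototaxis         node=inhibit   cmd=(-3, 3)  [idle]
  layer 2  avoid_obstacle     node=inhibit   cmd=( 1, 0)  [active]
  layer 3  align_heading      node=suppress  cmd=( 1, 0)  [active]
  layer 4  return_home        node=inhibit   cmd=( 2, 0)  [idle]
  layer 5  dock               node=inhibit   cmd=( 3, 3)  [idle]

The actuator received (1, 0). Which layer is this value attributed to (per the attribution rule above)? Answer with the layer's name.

align_heading

[0] cruise off; wire := none
[1] phototaxis off; pass none
[2] avoid_obstacle on (inhibit); wire := none
[3] align_heading on (suppress); wire := (1, 0)
[4] return_home off; pass (1, 0)
[5] dock off; pass (1, 0)
output (1, 0)
last writer: layer 3 = align_heading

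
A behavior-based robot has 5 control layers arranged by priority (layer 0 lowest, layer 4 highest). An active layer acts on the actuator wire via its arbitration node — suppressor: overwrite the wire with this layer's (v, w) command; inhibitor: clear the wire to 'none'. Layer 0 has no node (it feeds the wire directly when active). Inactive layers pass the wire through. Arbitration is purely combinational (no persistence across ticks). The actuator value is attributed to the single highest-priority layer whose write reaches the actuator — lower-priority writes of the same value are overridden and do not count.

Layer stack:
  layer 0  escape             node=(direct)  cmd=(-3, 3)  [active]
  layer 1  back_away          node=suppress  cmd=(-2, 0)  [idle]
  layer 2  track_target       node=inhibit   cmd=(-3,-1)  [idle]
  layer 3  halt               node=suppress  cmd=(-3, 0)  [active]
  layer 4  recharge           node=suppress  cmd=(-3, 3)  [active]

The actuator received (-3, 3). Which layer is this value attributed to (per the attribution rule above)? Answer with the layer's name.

recharge

[0] escape on; wire := (-3, 3)
[1] back_away off; pass (-3, 3)
[2] track_target off; pass (-3, 3)
[3] halt on (suppress); wire := (-3, 0)
[4] recharge on (suppress); wire := (-3, 3)
output (-3, 3)
last writer: layer 4 = recharge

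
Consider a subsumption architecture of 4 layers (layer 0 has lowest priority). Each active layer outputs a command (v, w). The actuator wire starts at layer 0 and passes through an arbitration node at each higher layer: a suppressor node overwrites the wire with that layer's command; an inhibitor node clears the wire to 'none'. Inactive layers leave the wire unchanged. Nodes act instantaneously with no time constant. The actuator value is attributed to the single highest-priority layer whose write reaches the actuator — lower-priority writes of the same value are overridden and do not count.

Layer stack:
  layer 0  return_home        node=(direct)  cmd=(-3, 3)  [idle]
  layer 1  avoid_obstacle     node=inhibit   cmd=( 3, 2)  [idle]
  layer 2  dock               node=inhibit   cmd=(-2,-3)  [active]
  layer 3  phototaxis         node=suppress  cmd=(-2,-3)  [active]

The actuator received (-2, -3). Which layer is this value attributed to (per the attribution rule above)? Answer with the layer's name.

layer 0 (return_home) idle — none
layer 1 (avoid_obstacle) idle — unchanged: none
layer 2 (dock) active — inhibits: none
layer 3 (phototaxis) active — suppresses: (-2, -3)
→ actuator (-2, -3)
last writer: layer 3 = phototaxis

phototaxis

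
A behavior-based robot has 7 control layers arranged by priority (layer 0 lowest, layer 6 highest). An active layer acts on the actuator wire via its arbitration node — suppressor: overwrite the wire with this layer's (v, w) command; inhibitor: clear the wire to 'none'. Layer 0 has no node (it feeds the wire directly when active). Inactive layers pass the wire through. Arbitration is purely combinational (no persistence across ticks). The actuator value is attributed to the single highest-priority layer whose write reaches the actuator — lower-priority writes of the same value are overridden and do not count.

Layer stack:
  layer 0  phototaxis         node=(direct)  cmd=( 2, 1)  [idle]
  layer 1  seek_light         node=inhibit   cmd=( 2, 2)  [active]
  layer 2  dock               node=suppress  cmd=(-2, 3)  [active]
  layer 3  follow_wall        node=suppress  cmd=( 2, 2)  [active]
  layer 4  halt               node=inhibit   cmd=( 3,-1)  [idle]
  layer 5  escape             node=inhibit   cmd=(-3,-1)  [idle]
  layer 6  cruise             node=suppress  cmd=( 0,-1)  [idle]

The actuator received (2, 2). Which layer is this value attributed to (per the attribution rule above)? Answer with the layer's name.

layer 0 (phototaxis) idle — none
layer 1 (seek_light) active — inhibits: none
layer 2 (dock) active — suppresses: (-2, 3)
layer 3 (follow_wall) active — suppresses: (2, 2)
layer 4 (halt) idle — unchanged: (2, 2)
layer 5 (escape) idle — unchanged: (2, 2)
layer 6 (cruise) idle — unchanged: (2, 2)
→ actuator (2, 2)
last writer: layer 3 = follow_wall

follow_wall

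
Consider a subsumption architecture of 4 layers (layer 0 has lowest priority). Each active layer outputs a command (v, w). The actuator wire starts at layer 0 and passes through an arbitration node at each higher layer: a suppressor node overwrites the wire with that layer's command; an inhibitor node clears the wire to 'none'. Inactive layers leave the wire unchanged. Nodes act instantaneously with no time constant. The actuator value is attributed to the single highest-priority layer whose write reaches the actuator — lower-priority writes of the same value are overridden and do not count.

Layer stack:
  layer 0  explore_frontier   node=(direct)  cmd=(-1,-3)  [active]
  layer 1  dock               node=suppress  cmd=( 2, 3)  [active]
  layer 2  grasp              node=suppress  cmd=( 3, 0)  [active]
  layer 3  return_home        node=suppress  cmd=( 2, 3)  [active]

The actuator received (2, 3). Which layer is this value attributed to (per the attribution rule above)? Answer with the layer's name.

L0 explore_frontier: active, feeds wire = (-1, -3)
L1 dock: active, suppressor → wire = (2, 3)
L2 grasp: active, suppressor → wire = (3, 0)
L3 return_home: active, suppressor → wire = (2, 3)
actuator = (2, 3)
last writer: layer 3 = return_home

return_home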